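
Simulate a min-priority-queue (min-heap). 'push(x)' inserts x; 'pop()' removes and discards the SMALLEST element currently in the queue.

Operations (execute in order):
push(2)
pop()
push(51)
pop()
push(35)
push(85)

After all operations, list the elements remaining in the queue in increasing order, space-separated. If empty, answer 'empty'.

Answer: 35 85

Derivation:
push(2): heap contents = [2]
pop() → 2: heap contents = []
push(51): heap contents = [51]
pop() → 51: heap contents = []
push(35): heap contents = [35]
push(85): heap contents = [35, 85]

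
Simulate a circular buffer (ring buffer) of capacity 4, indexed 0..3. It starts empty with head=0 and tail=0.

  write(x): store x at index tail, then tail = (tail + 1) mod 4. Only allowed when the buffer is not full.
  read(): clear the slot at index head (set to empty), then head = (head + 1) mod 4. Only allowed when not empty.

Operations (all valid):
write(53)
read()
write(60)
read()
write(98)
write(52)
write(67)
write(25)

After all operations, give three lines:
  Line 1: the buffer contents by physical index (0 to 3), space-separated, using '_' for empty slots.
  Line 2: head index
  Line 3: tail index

Answer: 67 25 98 52
2
2

Derivation:
write(53): buf=[53 _ _ _], head=0, tail=1, size=1
read(): buf=[_ _ _ _], head=1, tail=1, size=0
write(60): buf=[_ 60 _ _], head=1, tail=2, size=1
read(): buf=[_ _ _ _], head=2, tail=2, size=0
write(98): buf=[_ _ 98 _], head=2, tail=3, size=1
write(52): buf=[_ _ 98 52], head=2, tail=0, size=2
write(67): buf=[67 _ 98 52], head=2, tail=1, size=3
write(25): buf=[67 25 98 52], head=2, tail=2, size=4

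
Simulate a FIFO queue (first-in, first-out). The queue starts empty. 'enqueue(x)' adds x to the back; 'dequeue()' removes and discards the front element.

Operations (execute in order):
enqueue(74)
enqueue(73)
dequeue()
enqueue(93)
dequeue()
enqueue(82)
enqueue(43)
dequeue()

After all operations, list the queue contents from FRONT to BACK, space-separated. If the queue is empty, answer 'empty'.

enqueue(74): [74]
enqueue(73): [74, 73]
dequeue(): [73]
enqueue(93): [73, 93]
dequeue(): [93]
enqueue(82): [93, 82]
enqueue(43): [93, 82, 43]
dequeue(): [82, 43]

Answer: 82 43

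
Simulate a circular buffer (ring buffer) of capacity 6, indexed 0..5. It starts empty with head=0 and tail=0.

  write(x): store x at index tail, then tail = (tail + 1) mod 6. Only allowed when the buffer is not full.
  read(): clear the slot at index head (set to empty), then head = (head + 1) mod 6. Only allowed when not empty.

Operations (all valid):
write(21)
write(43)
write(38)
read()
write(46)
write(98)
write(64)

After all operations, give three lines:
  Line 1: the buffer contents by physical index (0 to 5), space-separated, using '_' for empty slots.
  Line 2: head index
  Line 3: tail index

Answer: _ 43 38 46 98 64
1
0

Derivation:
write(21): buf=[21 _ _ _ _ _], head=0, tail=1, size=1
write(43): buf=[21 43 _ _ _ _], head=0, tail=2, size=2
write(38): buf=[21 43 38 _ _ _], head=0, tail=3, size=3
read(): buf=[_ 43 38 _ _ _], head=1, tail=3, size=2
write(46): buf=[_ 43 38 46 _ _], head=1, tail=4, size=3
write(98): buf=[_ 43 38 46 98 _], head=1, tail=5, size=4
write(64): buf=[_ 43 38 46 98 64], head=1, tail=0, size=5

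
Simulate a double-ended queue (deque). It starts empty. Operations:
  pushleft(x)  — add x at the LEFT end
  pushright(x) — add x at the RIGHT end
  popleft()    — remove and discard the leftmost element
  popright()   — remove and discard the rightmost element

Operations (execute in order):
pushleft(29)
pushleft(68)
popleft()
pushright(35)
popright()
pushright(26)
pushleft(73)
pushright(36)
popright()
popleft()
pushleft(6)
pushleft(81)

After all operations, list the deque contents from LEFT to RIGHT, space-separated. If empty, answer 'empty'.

pushleft(29): [29]
pushleft(68): [68, 29]
popleft(): [29]
pushright(35): [29, 35]
popright(): [29]
pushright(26): [29, 26]
pushleft(73): [73, 29, 26]
pushright(36): [73, 29, 26, 36]
popright(): [73, 29, 26]
popleft(): [29, 26]
pushleft(6): [6, 29, 26]
pushleft(81): [81, 6, 29, 26]

Answer: 81 6 29 26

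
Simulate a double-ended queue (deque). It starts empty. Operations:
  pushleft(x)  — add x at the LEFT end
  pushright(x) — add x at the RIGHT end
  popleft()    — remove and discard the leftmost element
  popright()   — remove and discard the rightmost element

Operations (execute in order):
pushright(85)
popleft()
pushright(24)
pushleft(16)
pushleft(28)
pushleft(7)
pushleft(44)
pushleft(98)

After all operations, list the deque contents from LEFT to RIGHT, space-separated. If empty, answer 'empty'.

pushright(85): [85]
popleft(): []
pushright(24): [24]
pushleft(16): [16, 24]
pushleft(28): [28, 16, 24]
pushleft(7): [7, 28, 16, 24]
pushleft(44): [44, 7, 28, 16, 24]
pushleft(98): [98, 44, 7, 28, 16, 24]

Answer: 98 44 7 28 16 24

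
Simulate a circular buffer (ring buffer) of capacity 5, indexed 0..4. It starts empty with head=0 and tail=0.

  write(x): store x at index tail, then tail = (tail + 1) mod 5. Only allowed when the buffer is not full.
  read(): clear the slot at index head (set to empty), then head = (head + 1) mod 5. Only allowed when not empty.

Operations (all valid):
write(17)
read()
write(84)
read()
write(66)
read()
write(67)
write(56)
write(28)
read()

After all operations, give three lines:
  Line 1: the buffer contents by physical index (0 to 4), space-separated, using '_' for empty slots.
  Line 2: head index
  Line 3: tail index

Answer: 28 _ _ _ 56
4
1

Derivation:
write(17): buf=[17 _ _ _ _], head=0, tail=1, size=1
read(): buf=[_ _ _ _ _], head=1, tail=1, size=0
write(84): buf=[_ 84 _ _ _], head=1, tail=2, size=1
read(): buf=[_ _ _ _ _], head=2, tail=2, size=0
write(66): buf=[_ _ 66 _ _], head=2, tail=3, size=1
read(): buf=[_ _ _ _ _], head=3, tail=3, size=0
write(67): buf=[_ _ _ 67 _], head=3, tail=4, size=1
write(56): buf=[_ _ _ 67 56], head=3, tail=0, size=2
write(28): buf=[28 _ _ 67 56], head=3, tail=1, size=3
read(): buf=[28 _ _ _ 56], head=4, tail=1, size=2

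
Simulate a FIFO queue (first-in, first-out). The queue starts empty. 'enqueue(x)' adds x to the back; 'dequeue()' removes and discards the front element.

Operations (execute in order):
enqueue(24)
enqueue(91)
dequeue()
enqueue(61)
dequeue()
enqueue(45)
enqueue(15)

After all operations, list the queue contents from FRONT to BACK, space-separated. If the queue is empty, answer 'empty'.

Answer: 61 45 15

Derivation:
enqueue(24): [24]
enqueue(91): [24, 91]
dequeue(): [91]
enqueue(61): [91, 61]
dequeue(): [61]
enqueue(45): [61, 45]
enqueue(15): [61, 45, 15]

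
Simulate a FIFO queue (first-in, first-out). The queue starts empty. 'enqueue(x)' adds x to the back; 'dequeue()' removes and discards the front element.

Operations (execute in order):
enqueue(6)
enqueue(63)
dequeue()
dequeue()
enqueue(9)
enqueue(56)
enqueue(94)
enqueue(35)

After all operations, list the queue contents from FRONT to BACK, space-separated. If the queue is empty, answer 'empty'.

Answer: 9 56 94 35

Derivation:
enqueue(6): [6]
enqueue(63): [6, 63]
dequeue(): [63]
dequeue(): []
enqueue(9): [9]
enqueue(56): [9, 56]
enqueue(94): [9, 56, 94]
enqueue(35): [9, 56, 94, 35]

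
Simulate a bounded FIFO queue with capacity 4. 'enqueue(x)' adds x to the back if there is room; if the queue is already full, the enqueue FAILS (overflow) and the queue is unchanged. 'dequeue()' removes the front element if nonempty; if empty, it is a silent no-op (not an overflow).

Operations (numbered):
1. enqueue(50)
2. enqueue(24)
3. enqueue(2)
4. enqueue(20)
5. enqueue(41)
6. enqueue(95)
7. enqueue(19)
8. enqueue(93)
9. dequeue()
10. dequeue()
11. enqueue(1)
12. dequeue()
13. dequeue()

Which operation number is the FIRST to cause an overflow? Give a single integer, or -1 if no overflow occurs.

Answer: 5

Derivation:
1. enqueue(50): size=1
2. enqueue(24): size=2
3. enqueue(2): size=3
4. enqueue(20): size=4
5. enqueue(41): size=4=cap → OVERFLOW (fail)
6. enqueue(95): size=4=cap → OVERFLOW (fail)
7. enqueue(19): size=4=cap → OVERFLOW (fail)
8. enqueue(93): size=4=cap → OVERFLOW (fail)
9. dequeue(): size=3
10. dequeue(): size=2
11. enqueue(1): size=3
12. dequeue(): size=2
13. dequeue(): size=1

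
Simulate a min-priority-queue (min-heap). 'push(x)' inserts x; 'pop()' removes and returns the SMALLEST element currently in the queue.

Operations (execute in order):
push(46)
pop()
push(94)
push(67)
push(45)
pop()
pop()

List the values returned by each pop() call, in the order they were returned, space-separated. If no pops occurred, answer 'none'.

Answer: 46 45 67

Derivation:
push(46): heap contents = [46]
pop() → 46: heap contents = []
push(94): heap contents = [94]
push(67): heap contents = [67, 94]
push(45): heap contents = [45, 67, 94]
pop() → 45: heap contents = [67, 94]
pop() → 67: heap contents = [94]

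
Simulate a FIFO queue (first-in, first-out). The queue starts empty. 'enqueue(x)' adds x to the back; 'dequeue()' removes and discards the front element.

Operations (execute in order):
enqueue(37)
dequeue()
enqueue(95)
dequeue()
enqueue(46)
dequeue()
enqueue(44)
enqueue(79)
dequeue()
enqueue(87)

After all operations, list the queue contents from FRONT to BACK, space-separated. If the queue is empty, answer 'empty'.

enqueue(37): [37]
dequeue(): []
enqueue(95): [95]
dequeue(): []
enqueue(46): [46]
dequeue(): []
enqueue(44): [44]
enqueue(79): [44, 79]
dequeue(): [79]
enqueue(87): [79, 87]

Answer: 79 87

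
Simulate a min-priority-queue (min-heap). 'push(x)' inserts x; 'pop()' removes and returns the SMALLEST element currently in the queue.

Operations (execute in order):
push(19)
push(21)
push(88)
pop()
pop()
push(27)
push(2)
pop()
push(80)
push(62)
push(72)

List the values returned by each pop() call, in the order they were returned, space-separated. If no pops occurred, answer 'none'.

push(19): heap contents = [19]
push(21): heap contents = [19, 21]
push(88): heap contents = [19, 21, 88]
pop() → 19: heap contents = [21, 88]
pop() → 21: heap contents = [88]
push(27): heap contents = [27, 88]
push(2): heap contents = [2, 27, 88]
pop() → 2: heap contents = [27, 88]
push(80): heap contents = [27, 80, 88]
push(62): heap contents = [27, 62, 80, 88]
push(72): heap contents = [27, 62, 72, 80, 88]

Answer: 19 21 2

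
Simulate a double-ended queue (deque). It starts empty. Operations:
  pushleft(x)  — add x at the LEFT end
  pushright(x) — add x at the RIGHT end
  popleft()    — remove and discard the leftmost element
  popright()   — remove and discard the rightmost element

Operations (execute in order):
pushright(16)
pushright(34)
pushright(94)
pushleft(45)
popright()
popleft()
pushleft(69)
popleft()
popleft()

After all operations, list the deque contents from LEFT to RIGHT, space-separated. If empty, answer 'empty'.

Answer: 34

Derivation:
pushright(16): [16]
pushright(34): [16, 34]
pushright(94): [16, 34, 94]
pushleft(45): [45, 16, 34, 94]
popright(): [45, 16, 34]
popleft(): [16, 34]
pushleft(69): [69, 16, 34]
popleft(): [16, 34]
popleft(): [34]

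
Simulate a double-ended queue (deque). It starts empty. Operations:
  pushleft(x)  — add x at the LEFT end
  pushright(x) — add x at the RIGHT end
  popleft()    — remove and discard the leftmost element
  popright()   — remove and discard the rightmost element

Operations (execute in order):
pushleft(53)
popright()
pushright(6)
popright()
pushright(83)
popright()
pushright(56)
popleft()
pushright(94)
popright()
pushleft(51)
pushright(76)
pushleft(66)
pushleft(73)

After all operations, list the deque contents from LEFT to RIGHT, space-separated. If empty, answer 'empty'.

pushleft(53): [53]
popright(): []
pushright(6): [6]
popright(): []
pushright(83): [83]
popright(): []
pushright(56): [56]
popleft(): []
pushright(94): [94]
popright(): []
pushleft(51): [51]
pushright(76): [51, 76]
pushleft(66): [66, 51, 76]
pushleft(73): [73, 66, 51, 76]

Answer: 73 66 51 76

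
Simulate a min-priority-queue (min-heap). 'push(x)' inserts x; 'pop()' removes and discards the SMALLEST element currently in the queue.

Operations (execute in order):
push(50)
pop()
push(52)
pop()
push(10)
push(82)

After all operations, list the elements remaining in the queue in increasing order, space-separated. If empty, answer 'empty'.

push(50): heap contents = [50]
pop() → 50: heap contents = []
push(52): heap contents = [52]
pop() → 52: heap contents = []
push(10): heap contents = [10]
push(82): heap contents = [10, 82]

Answer: 10 82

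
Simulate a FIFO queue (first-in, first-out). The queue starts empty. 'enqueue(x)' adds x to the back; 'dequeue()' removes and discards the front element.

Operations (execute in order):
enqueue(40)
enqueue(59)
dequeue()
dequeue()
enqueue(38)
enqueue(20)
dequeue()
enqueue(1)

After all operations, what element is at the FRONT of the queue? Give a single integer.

Answer: 20

Derivation:
enqueue(40): queue = [40]
enqueue(59): queue = [40, 59]
dequeue(): queue = [59]
dequeue(): queue = []
enqueue(38): queue = [38]
enqueue(20): queue = [38, 20]
dequeue(): queue = [20]
enqueue(1): queue = [20, 1]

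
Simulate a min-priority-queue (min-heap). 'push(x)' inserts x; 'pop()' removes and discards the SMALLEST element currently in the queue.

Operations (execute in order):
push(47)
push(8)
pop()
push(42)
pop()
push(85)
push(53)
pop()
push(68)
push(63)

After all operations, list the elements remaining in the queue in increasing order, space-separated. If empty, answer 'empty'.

push(47): heap contents = [47]
push(8): heap contents = [8, 47]
pop() → 8: heap contents = [47]
push(42): heap contents = [42, 47]
pop() → 42: heap contents = [47]
push(85): heap contents = [47, 85]
push(53): heap contents = [47, 53, 85]
pop() → 47: heap contents = [53, 85]
push(68): heap contents = [53, 68, 85]
push(63): heap contents = [53, 63, 68, 85]

Answer: 53 63 68 85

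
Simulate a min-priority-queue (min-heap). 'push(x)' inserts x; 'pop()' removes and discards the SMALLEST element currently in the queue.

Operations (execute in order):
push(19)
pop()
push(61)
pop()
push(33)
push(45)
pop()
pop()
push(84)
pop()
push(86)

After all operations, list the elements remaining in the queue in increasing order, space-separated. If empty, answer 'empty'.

Answer: 86

Derivation:
push(19): heap contents = [19]
pop() → 19: heap contents = []
push(61): heap contents = [61]
pop() → 61: heap contents = []
push(33): heap contents = [33]
push(45): heap contents = [33, 45]
pop() → 33: heap contents = [45]
pop() → 45: heap contents = []
push(84): heap contents = [84]
pop() → 84: heap contents = []
push(86): heap contents = [86]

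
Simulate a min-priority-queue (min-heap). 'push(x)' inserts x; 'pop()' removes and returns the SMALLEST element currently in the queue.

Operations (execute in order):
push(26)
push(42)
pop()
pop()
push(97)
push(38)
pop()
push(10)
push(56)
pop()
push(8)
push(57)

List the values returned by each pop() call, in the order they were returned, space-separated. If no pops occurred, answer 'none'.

push(26): heap contents = [26]
push(42): heap contents = [26, 42]
pop() → 26: heap contents = [42]
pop() → 42: heap contents = []
push(97): heap contents = [97]
push(38): heap contents = [38, 97]
pop() → 38: heap contents = [97]
push(10): heap contents = [10, 97]
push(56): heap contents = [10, 56, 97]
pop() → 10: heap contents = [56, 97]
push(8): heap contents = [8, 56, 97]
push(57): heap contents = [8, 56, 57, 97]

Answer: 26 42 38 10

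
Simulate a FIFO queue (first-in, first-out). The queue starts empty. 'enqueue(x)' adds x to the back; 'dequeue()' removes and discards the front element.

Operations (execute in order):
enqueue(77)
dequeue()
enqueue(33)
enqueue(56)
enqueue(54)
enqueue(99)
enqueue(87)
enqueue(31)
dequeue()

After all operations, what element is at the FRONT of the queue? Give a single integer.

Answer: 56

Derivation:
enqueue(77): queue = [77]
dequeue(): queue = []
enqueue(33): queue = [33]
enqueue(56): queue = [33, 56]
enqueue(54): queue = [33, 56, 54]
enqueue(99): queue = [33, 56, 54, 99]
enqueue(87): queue = [33, 56, 54, 99, 87]
enqueue(31): queue = [33, 56, 54, 99, 87, 31]
dequeue(): queue = [56, 54, 99, 87, 31]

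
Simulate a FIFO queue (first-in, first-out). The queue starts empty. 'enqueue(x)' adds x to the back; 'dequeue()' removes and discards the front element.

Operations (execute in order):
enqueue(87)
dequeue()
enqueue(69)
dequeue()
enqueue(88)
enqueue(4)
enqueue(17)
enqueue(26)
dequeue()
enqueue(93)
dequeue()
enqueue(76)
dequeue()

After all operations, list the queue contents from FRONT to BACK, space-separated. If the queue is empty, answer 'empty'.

Answer: 26 93 76

Derivation:
enqueue(87): [87]
dequeue(): []
enqueue(69): [69]
dequeue(): []
enqueue(88): [88]
enqueue(4): [88, 4]
enqueue(17): [88, 4, 17]
enqueue(26): [88, 4, 17, 26]
dequeue(): [4, 17, 26]
enqueue(93): [4, 17, 26, 93]
dequeue(): [17, 26, 93]
enqueue(76): [17, 26, 93, 76]
dequeue(): [26, 93, 76]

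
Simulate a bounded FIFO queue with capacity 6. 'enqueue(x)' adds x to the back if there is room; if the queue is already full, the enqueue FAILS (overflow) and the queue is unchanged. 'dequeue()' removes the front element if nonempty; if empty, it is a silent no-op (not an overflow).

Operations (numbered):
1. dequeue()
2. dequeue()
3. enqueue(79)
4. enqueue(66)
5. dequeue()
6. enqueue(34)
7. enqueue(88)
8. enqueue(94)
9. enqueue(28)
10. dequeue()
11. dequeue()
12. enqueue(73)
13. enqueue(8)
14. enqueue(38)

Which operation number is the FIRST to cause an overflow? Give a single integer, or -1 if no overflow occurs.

Answer: -1

Derivation:
1. dequeue(): empty, no-op, size=0
2. dequeue(): empty, no-op, size=0
3. enqueue(79): size=1
4. enqueue(66): size=2
5. dequeue(): size=1
6. enqueue(34): size=2
7. enqueue(88): size=3
8. enqueue(94): size=4
9. enqueue(28): size=5
10. dequeue(): size=4
11. dequeue(): size=3
12. enqueue(73): size=4
13. enqueue(8): size=5
14. enqueue(38): size=6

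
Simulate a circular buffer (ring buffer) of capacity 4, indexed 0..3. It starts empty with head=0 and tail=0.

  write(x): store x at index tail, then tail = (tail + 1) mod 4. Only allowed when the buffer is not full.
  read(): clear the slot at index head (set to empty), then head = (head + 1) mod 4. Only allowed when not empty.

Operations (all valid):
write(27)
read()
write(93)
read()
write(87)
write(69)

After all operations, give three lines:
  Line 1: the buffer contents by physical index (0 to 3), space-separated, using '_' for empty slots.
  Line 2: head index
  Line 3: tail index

write(27): buf=[27 _ _ _], head=0, tail=1, size=1
read(): buf=[_ _ _ _], head=1, tail=1, size=0
write(93): buf=[_ 93 _ _], head=1, tail=2, size=1
read(): buf=[_ _ _ _], head=2, tail=2, size=0
write(87): buf=[_ _ 87 _], head=2, tail=3, size=1
write(69): buf=[_ _ 87 69], head=2, tail=0, size=2

Answer: _ _ 87 69
2
0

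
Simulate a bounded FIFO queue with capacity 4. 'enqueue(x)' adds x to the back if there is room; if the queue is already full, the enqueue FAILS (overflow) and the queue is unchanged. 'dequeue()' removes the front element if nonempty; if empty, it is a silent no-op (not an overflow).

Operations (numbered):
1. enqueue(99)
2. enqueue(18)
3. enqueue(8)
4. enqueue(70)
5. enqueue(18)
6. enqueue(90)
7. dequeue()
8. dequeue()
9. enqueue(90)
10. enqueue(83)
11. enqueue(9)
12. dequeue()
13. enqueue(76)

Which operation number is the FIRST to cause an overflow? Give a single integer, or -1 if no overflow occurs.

Answer: 5

Derivation:
1. enqueue(99): size=1
2. enqueue(18): size=2
3. enqueue(8): size=3
4. enqueue(70): size=4
5. enqueue(18): size=4=cap → OVERFLOW (fail)
6. enqueue(90): size=4=cap → OVERFLOW (fail)
7. dequeue(): size=3
8. dequeue(): size=2
9. enqueue(90): size=3
10. enqueue(83): size=4
11. enqueue(9): size=4=cap → OVERFLOW (fail)
12. dequeue(): size=3
13. enqueue(76): size=4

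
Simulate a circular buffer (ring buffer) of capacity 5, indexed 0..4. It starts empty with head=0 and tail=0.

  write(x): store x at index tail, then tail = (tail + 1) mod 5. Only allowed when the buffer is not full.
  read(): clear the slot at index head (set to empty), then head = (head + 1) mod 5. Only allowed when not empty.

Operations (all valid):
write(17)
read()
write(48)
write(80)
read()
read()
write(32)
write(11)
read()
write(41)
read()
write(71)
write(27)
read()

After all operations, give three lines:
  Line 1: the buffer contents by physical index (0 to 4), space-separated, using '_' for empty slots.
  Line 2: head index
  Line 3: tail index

write(17): buf=[17 _ _ _ _], head=0, tail=1, size=1
read(): buf=[_ _ _ _ _], head=1, tail=1, size=0
write(48): buf=[_ 48 _ _ _], head=1, tail=2, size=1
write(80): buf=[_ 48 80 _ _], head=1, tail=3, size=2
read(): buf=[_ _ 80 _ _], head=2, tail=3, size=1
read(): buf=[_ _ _ _ _], head=3, tail=3, size=0
write(32): buf=[_ _ _ 32 _], head=3, tail=4, size=1
write(11): buf=[_ _ _ 32 11], head=3, tail=0, size=2
read(): buf=[_ _ _ _ 11], head=4, tail=0, size=1
write(41): buf=[41 _ _ _ 11], head=4, tail=1, size=2
read(): buf=[41 _ _ _ _], head=0, tail=1, size=1
write(71): buf=[41 71 _ _ _], head=0, tail=2, size=2
write(27): buf=[41 71 27 _ _], head=0, tail=3, size=3
read(): buf=[_ 71 27 _ _], head=1, tail=3, size=2

Answer: _ 71 27 _ _
1
3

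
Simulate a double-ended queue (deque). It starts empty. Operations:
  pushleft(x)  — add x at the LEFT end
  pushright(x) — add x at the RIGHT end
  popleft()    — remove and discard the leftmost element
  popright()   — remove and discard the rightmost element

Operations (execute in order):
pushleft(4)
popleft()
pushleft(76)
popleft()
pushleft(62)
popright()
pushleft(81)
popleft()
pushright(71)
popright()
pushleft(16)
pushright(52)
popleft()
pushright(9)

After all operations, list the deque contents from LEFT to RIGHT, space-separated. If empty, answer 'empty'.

Answer: 52 9

Derivation:
pushleft(4): [4]
popleft(): []
pushleft(76): [76]
popleft(): []
pushleft(62): [62]
popright(): []
pushleft(81): [81]
popleft(): []
pushright(71): [71]
popright(): []
pushleft(16): [16]
pushright(52): [16, 52]
popleft(): [52]
pushright(9): [52, 9]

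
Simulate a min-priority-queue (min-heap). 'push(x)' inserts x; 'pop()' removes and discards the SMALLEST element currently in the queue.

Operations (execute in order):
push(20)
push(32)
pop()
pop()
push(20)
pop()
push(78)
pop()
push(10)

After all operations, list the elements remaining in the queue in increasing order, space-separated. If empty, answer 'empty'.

Answer: 10

Derivation:
push(20): heap contents = [20]
push(32): heap contents = [20, 32]
pop() → 20: heap contents = [32]
pop() → 32: heap contents = []
push(20): heap contents = [20]
pop() → 20: heap contents = []
push(78): heap contents = [78]
pop() → 78: heap contents = []
push(10): heap contents = [10]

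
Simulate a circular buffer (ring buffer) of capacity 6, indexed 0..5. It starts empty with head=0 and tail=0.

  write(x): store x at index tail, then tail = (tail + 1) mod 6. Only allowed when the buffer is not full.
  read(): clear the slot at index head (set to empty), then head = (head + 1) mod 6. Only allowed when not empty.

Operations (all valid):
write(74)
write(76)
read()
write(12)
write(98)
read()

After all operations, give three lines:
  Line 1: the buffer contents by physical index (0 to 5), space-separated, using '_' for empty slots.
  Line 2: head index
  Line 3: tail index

Answer: _ _ 12 98 _ _
2
4

Derivation:
write(74): buf=[74 _ _ _ _ _], head=0, tail=1, size=1
write(76): buf=[74 76 _ _ _ _], head=0, tail=2, size=2
read(): buf=[_ 76 _ _ _ _], head=1, tail=2, size=1
write(12): buf=[_ 76 12 _ _ _], head=1, tail=3, size=2
write(98): buf=[_ 76 12 98 _ _], head=1, tail=4, size=3
read(): buf=[_ _ 12 98 _ _], head=2, tail=4, size=2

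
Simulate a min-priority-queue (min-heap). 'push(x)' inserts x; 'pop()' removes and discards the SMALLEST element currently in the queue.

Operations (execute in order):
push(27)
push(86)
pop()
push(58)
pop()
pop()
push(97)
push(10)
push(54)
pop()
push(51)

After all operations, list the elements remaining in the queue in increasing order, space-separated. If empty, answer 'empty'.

push(27): heap contents = [27]
push(86): heap contents = [27, 86]
pop() → 27: heap contents = [86]
push(58): heap contents = [58, 86]
pop() → 58: heap contents = [86]
pop() → 86: heap contents = []
push(97): heap contents = [97]
push(10): heap contents = [10, 97]
push(54): heap contents = [10, 54, 97]
pop() → 10: heap contents = [54, 97]
push(51): heap contents = [51, 54, 97]

Answer: 51 54 97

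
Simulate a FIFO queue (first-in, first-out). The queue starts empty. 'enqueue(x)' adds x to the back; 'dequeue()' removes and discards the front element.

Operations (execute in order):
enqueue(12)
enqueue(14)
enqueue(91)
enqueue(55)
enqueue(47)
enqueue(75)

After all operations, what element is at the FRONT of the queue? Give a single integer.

enqueue(12): queue = [12]
enqueue(14): queue = [12, 14]
enqueue(91): queue = [12, 14, 91]
enqueue(55): queue = [12, 14, 91, 55]
enqueue(47): queue = [12, 14, 91, 55, 47]
enqueue(75): queue = [12, 14, 91, 55, 47, 75]

Answer: 12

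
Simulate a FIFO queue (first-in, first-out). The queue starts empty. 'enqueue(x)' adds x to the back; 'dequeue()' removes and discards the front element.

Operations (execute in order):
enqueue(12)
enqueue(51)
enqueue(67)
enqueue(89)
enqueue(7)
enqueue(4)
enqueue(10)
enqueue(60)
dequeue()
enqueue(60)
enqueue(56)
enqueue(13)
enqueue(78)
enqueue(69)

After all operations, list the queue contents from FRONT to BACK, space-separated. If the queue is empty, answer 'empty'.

Answer: 51 67 89 7 4 10 60 60 56 13 78 69

Derivation:
enqueue(12): [12]
enqueue(51): [12, 51]
enqueue(67): [12, 51, 67]
enqueue(89): [12, 51, 67, 89]
enqueue(7): [12, 51, 67, 89, 7]
enqueue(4): [12, 51, 67, 89, 7, 4]
enqueue(10): [12, 51, 67, 89, 7, 4, 10]
enqueue(60): [12, 51, 67, 89, 7, 4, 10, 60]
dequeue(): [51, 67, 89, 7, 4, 10, 60]
enqueue(60): [51, 67, 89, 7, 4, 10, 60, 60]
enqueue(56): [51, 67, 89, 7, 4, 10, 60, 60, 56]
enqueue(13): [51, 67, 89, 7, 4, 10, 60, 60, 56, 13]
enqueue(78): [51, 67, 89, 7, 4, 10, 60, 60, 56, 13, 78]
enqueue(69): [51, 67, 89, 7, 4, 10, 60, 60, 56, 13, 78, 69]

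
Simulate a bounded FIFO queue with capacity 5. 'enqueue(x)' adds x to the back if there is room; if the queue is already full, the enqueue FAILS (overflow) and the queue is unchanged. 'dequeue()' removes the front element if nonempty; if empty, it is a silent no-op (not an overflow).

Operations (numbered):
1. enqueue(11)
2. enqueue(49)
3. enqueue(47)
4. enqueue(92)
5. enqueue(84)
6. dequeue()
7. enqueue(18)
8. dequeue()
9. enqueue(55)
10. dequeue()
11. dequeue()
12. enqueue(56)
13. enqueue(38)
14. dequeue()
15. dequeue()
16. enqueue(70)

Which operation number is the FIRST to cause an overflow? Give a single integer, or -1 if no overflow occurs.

1. enqueue(11): size=1
2. enqueue(49): size=2
3. enqueue(47): size=3
4. enqueue(92): size=4
5. enqueue(84): size=5
6. dequeue(): size=4
7. enqueue(18): size=5
8. dequeue(): size=4
9. enqueue(55): size=5
10. dequeue(): size=4
11. dequeue(): size=3
12. enqueue(56): size=4
13. enqueue(38): size=5
14. dequeue(): size=4
15. dequeue(): size=3
16. enqueue(70): size=4

Answer: -1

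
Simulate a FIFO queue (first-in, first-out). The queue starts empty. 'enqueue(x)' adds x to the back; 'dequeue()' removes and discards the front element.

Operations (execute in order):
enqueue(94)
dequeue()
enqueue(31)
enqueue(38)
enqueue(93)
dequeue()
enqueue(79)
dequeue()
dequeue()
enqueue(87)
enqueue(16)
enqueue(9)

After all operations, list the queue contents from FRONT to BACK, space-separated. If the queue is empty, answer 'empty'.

Answer: 79 87 16 9

Derivation:
enqueue(94): [94]
dequeue(): []
enqueue(31): [31]
enqueue(38): [31, 38]
enqueue(93): [31, 38, 93]
dequeue(): [38, 93]
enqueue(79): [38, 93, 79]
dequeue(): [93, 79]
dequeue(): [79]
enqueue(87): [79, 87]
enqueue(16): [79, 87, 16]
enqueue(9): [79, 87, 16, 9]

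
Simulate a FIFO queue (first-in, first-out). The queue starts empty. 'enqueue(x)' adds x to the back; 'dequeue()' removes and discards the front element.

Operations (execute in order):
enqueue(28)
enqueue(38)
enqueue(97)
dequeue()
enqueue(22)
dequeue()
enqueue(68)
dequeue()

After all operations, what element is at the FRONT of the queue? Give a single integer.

Answer: 22

Derivation:
enqueue(28): queue = [28]
enqueue(38): queue = [28, 38]
enqueue(97): queue = [28, 38, 97]
dequeue(): queue = [38, 97]
enqueue(22): queue = [38, 97, 22]
dequeue(): queue = [97, 22]
enqueue(68): queue = [97, 22, 68]
dequeue(): queue = [22, 68]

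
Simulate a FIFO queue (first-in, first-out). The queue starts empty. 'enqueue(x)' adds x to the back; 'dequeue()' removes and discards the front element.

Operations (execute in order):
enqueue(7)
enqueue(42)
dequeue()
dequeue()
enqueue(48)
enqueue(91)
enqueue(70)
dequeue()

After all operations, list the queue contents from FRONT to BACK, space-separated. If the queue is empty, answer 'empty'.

Answer: 91 70

Derivation:
enqueue(7): [7]
enqueue(42): [7, 42]
dequeue(): [42]
dequeue(): []
enqueue(48): [48]
enqueue(91): [48, 91]
enqueue(70): [48, 91, 70]
dequeue(): [91, 70]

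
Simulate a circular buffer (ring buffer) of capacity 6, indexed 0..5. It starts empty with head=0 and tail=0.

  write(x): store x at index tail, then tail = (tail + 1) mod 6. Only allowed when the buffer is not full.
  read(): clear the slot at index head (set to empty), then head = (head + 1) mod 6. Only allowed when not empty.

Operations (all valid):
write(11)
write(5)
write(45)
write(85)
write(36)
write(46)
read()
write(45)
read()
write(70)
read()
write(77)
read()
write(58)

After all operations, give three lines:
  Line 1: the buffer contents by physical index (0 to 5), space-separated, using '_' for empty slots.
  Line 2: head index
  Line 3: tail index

Answer: 45 70 77 58 36 46
4
4

Derivation:
write(11): buf=[11 _ _ _ _ _], head=0, tail=1, size=1
write(5): buf=[11 5 _ _ _ _], head=0, tail=2, size=2
write(45): buf=[11 5 45 _ _ _], head=0, tail=3, size=3
write(85): buf=[11 5 45 85 _ _], head=0, tail=4, size=4
write(36): buf=[11 5 45 85 36 _], head=0, tail=5, size=5
write(46): buf=[11 5 45 85 36 46], head=0, tail=0, size=6
read(): buf=[_ 5 45 85 36 46], head=1, tail=0, size=5
write(45): buf=[45 5 45 85 36 46], head=1, tail=1, size=6
read(): buf=[45 _ 45 85 36 46], head=2, tail=1, size=5
write(70): buf=[45 70 45 85 36 46], head=2, tail=2, size=6
read(): buf=[45 70 _ 85 36 46], head=3, tail=2, size=5
write(77): buf=[45 70 77 85 36 46], head=3, tail=3, size=6
read(): buf=[45 70 77 _ 36 46], head=4, tail=3, size=5
write(58): buf=[45 70 77 58 36 46], head=4, tail=4, size=6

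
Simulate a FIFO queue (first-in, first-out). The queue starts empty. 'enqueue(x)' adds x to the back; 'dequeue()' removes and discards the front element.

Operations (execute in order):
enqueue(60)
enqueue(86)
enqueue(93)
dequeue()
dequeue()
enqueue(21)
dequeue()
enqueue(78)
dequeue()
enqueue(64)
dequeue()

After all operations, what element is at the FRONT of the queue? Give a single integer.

Answer: 64

Derivation:
enqueue(60): queue = [60]
enqueue(86): queue = [60, 86]
enqueue(93): queue = [60, 86, 93]
dequeue(): queue = [86, 93]
dequeue(): queue = [93]
enqueue(21): queue = [93, 21]
dequeue(): queue = [21]
enqueue(78): queue = [21, 78]
dequeue(): queue = [78]
enqueue(64): queue = [78, 64]
dequeue(): queue = [64]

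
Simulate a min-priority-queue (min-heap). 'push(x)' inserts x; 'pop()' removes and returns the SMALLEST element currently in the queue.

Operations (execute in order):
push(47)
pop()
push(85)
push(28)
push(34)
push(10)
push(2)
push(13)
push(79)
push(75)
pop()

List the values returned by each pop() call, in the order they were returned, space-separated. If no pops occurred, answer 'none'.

Answer: 47 2

Derivation:
push(47): heap contents = [47]
pop() → 47: heap contents = []
push(85): heap contents = [85]
push(28): heap contents = [28, 85]
push(34): heap contents = [28, 34, 85]
push(10): heap contents = [10, 28, 34, 85]
push(2): heap contents = [2, 10, 28, 34, 85]
push(13): heap contents = [2, 10, 13, 28, 34, 85]
push(79): heap contents = [2, 10, 13, 28, 34, 79, 85]
push(75): heap contents = [2, 10, 13, 28, 34, 75, 79, 85]
pop() → 2: heap contents = [10, 13, 28, 34, 75, 79, 85]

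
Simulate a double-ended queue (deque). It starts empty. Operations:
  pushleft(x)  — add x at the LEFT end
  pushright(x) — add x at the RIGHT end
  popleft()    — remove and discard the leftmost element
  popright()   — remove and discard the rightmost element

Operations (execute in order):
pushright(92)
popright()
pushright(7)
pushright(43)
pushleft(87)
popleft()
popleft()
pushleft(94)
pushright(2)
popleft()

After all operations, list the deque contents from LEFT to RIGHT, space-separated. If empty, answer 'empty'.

Answer: 43 2

Derivation:
pushright(92): [92]
popright(): []
pushright(7): [7]
pushright(43): [7, 43]
pushleft(87): [87, 7, 43]
popleft(): [7, 43]
popleft(): [43]
pushleft(94): [94, 43]
pushright(2): [94, 43, 2]
popleft(): [43, 2]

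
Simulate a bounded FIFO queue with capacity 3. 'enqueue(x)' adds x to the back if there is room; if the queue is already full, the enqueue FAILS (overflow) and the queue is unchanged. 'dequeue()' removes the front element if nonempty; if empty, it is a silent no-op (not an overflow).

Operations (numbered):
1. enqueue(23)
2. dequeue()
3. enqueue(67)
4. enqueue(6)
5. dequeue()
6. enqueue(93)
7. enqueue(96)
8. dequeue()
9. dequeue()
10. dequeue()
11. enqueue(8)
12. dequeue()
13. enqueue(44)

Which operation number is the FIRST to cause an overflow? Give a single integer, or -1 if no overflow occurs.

Answer: -1

Derivation:
1. enqueue(23): size=1
2. dequeue(): size=0
3. enqueue(67): size=1
4. enqueue(6): size=2
5. dequeue(): size=1
6. enqueue(93): size=2
7. enqueue(96): size=3
8. dequeue(): size=2
9. dequeue(): size=1
10. dequeue(): size=0
11. enqueue(8): size=1
12. dequeue(): size=0
13. enqueue(44): size=1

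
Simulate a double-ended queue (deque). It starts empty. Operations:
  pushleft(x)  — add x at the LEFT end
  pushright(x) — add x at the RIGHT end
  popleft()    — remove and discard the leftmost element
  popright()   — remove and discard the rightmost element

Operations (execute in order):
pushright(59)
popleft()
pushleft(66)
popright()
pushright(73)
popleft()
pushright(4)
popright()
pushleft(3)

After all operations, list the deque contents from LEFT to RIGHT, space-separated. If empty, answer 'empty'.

pushright(59): [59]
popleft(): []
pushleft(66): [66]
popright(): []
pushright(73): [73]
popleft(): []
pushright(4): [4]
popright(): []
pushleft(3): [3]

Answer: 3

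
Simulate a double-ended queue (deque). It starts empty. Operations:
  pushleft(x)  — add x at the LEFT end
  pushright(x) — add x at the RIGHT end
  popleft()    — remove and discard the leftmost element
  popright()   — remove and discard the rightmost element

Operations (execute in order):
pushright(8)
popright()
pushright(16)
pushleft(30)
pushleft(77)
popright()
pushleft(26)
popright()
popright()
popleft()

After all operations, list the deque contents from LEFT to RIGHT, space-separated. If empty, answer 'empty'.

Answer: empty

Derivation:
pushright(8): [8]
popright(): []
pushright(16): [16]
pushleft(30): [30, 16]
pushleft(77): [77, 30, 16]
popright(): [77, 30]
pushleft(26): [26, 77, 30]
popright(): [26, 77]
popright(): [26]
popleft(): []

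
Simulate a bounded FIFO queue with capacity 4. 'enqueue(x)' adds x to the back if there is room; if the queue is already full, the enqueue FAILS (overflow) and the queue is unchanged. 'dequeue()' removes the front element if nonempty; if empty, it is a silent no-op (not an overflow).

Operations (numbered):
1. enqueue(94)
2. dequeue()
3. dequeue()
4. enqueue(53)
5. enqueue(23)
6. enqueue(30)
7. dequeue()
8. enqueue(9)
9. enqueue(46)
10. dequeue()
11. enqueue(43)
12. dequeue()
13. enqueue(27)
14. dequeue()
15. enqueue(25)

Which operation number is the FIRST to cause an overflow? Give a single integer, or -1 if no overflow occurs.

Answer: -1

Derivation:
1. enqueue(94): size=1
2. dequeue(): size=0
3. dequeue(): empty, no-op, size=0
4. enqueue(53): size=1
5. enqueue(23): size=2
6. enqueue(30): size=3
7. dequeue(): size=2
8. enqueue(9): size=3
9. enqueue(46): size=4
10. dequeue(): size=3
11. enqueue(43): size=4
12. dequeue(): size=3
13. enqueue(27): size=4
14. dequeue(): size=3
15. enqueue(25): size=4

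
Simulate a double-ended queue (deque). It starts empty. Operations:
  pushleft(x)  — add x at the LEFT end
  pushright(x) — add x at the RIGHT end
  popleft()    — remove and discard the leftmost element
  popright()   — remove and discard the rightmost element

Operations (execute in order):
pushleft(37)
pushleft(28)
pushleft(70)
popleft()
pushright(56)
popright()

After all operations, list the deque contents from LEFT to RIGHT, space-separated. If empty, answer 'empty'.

pushleft(37): [37]
pushleft(28): [28, 37]
pushleft(70): [70, 28, 37]
popleft(): [28, 37]
pushright(56): [28, 37, 56]
popright(): [28, 37]

Answer: 28 37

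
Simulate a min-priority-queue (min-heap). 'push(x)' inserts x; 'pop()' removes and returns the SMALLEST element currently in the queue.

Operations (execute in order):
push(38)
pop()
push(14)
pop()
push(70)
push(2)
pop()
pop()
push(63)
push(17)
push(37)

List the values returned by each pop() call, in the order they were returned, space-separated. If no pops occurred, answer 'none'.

push(38): heap contents = [38]
pop() → 38: heap contents = []
push(14): heap contents = [14]
pop() → 14: heap contents = []
push(70): heap contents = [70]
push(2): heap contents = [2, 70]
pop() → 2: heap contents = [70]
pop() → 70: heap contents = []
push(63): heap contents = [63]
push(17): heap contents = [17, 63]
push(37): heap contents = [17, 37, 63]

Answer: 38 14 2 70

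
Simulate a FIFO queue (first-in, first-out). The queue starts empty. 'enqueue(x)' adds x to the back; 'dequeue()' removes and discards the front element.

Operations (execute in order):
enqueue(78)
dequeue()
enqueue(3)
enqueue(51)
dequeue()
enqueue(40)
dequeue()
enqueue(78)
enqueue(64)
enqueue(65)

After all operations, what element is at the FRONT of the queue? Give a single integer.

Answer: 40

Derivation:
enqueue(78): queue = [78]
dequeue(): queue = []
enqueue(3): queue = [3]
enqueue(51): queue = [3, 51]
dequeue(): queue = [51]
enqueue(40): queue = [51, 40]
dequeue(): queue = [40]
enqueue(78): queue = [40, 78]
enqueue(64): queue = [40, 78, 64]
enqueue(65): queue = [40, 78, 64, 65]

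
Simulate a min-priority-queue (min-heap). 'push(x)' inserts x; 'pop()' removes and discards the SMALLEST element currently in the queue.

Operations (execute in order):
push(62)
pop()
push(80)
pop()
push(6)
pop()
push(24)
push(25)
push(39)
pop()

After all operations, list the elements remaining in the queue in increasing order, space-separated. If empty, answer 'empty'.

push(62): heap contents = [62]
pop() → 62: heap contents = []
push(80): heap contents = [80]
pop() → 80: heap contents = []
push(6): heap contents = [6]
pop() → 6: heap contents = []
push(24): heap contents = [24]
push(25): heap contents = [24, 25]
push(39): heap contents = [24, 25, 39]
pop() → 24: heap contents = [25, 39]

Answer: 25 39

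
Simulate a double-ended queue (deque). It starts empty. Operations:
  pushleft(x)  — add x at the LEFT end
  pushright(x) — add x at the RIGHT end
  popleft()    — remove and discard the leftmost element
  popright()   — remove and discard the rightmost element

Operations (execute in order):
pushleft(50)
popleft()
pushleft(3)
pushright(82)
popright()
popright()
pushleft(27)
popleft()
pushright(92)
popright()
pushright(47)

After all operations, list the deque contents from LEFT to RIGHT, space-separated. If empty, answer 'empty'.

pushleft(50): [50]
popleft(): []
pushleft(3): [3]
pushright(82): [3, 82]
popright(): [3]
popright(): []
pushleft(27): [27]
popleft(): []
pushright(92): [92]
popright(): []
pushright(47): [47]

Answer: 47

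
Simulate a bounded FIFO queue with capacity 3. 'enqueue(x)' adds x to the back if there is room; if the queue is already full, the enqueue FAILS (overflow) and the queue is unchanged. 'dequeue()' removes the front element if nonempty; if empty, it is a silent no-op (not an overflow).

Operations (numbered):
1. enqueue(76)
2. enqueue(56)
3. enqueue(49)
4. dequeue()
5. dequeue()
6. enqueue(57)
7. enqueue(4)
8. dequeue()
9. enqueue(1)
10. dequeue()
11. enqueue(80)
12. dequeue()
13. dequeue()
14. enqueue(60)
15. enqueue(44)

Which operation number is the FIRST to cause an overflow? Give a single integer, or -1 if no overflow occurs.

1. enqueue(76): size=1
2. enqueue(56): size=2
3. enqueue(49): size=3
4. dequeue(): size=2
5. dequeue(): size=1
6. enqueue(57): size=2
7. enqueue(4): size=3
8. dequeue(): size=2
9. enqueue(1): size=3
10. dequeue(): size=2
11. enqueue(80): size=3
12. dequeue(): size=2
13. dequeue(): size=1
14. enqueue(60): size=2
15. enqueue(44): size=3

Answer: -1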